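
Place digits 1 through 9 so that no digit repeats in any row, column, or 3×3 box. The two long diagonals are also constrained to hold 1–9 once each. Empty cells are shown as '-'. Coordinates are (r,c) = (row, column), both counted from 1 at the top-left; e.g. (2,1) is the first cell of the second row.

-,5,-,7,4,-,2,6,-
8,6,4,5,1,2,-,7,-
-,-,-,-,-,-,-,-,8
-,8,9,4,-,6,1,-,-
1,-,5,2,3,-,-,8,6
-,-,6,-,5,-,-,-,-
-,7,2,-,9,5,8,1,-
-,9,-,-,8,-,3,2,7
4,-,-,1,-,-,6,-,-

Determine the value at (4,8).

(1,1) = 9 (sole candidate).
(1,9) = 1 (sole candidate).
(2,7) = 9 (sole candidate).
(2,9) = 3 (sole candidate).
(3,5) = 6 (sole candidate).
(3,7) = 5 (sole candidate).
(3,8) = 4 (sole candidate).
(4,5) = 7 (sole candidate).
(5,2) = 4 (sole candidate).
(5,6) = 9 (sole candidate).
(5,7) = 7 (sole candidate).
(6,4) = 8 (sole candidate).
(6,6) = 1 (sole candidate).
(6,7) = 4 (sole candidate).
(7,9) = 4 (sole candidate).
(8,3) = 1 (sole candidate).
(8,4) = 6 (sole candidate).
(8,6) = 4 (sole candidate).
(9,2) = 3 (sole candidate).
(9,3) = 8 (sole candidate).
(9,5) = 2 (sole candidate).
(9,6) = 7 (sole candidate).
(9,9) = 5 (sole candidate).
(1,3) = 3 (sole candidate).
(1,6) = 8 (sole candidate).
(3,3) = 7 (sole candidate).
(3,6) = 3 (sole candidate).
(4,9) = 2 (sole candidate).
(6,2) = 2 (sole candidate).
(6,9) = 9 (sole candidate).
(7,1) = 6 (sole candidate).
(7,4) = 3 (sole candidate).
(8,1) = 5 (sole candidate).
(9,8) = 9 (sole candidate).
(3,1) = 2 (sole candidate).
(3,2) = 1 (sole candidate).
(3,4) = 9 (sole candidate).
(4,1) = 3 (sole candidate).
(4,8) = 5: row 4 has {1,2,3,4,6,7,8,9}; col 8 has {1,2,4,6,7,8,9}; box has {1,2,4,6,7,8,9} → only 5 remains.

5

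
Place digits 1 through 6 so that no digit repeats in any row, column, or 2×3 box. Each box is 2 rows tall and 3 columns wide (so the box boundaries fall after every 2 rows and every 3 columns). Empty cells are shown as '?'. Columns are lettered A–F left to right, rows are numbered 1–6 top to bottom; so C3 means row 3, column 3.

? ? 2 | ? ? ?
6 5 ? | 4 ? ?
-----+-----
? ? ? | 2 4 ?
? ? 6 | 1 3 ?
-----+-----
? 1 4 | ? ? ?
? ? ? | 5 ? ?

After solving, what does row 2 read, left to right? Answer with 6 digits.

B3 = 3 (sole candidate).
F4 = 5 (sole candidate).
C6 = 3 (sole candidate).
B1 = 4 (sole candidate).
C2 = 1: row 2 has {4,5,6}; col 3 has {2,3,4,6}; box has {2,4,5,6} → only 1 remains.
E2 = 2: row 2 has {1,4,5,6}; col 5 has {3,4}; box has {4} → only 2 remains.
F2 = 3: row 2 has {1,2,4,5,6}; col 6 has {5}; box has {2,4} → only 3 remains.

651423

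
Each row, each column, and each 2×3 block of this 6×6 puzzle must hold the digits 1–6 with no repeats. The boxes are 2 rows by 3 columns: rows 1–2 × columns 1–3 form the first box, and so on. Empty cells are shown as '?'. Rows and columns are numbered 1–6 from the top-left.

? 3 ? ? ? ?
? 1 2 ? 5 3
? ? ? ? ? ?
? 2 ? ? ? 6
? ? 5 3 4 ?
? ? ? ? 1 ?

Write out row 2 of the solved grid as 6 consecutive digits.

612453

R4C5 = 3 (sole candidate).
R5C2 = 6 (sole candidate).
R5C6 = 2 (sole candidate).
R6C2 = 4 (sole candidate).
R6C3 = 3 (sole candidate).
R6C6 = 5 (sole candidate).
R3C2 = 5 (sole candidate).
R3C5 = 2 (sole candidate).
R5C1 = 1 (sole candidate).
R6C1 = 2 (sole candidate).
R6C4 = 6 (sole candidate).
R1C5 = 6 (sole candidate).
R2C4 = 4: row 2 has {1,2,3,5}; col 4 has {3,6}; box has {3,5,6} → only 4 remains.
R3C4 = 1 (sole candidate).
R3C6 = 4 (sole candidate).
R4C1 = 4 (sole candidate).
R4C3 = 1 (sole candidate).
R4C4 = 5 (sole candidate).
R1C1 = 5 (sole candidate).
R1C3 = 4 (sole candidate).
R1C4 = 2 (sole candidate).
R1C6 = 1 (sole candidate).
R2C1 = 6: row 2 has {1,2,3,4,5}; col 1 has {1,2,4,5}; box has {1,2,3,4,5} → only 6 remains.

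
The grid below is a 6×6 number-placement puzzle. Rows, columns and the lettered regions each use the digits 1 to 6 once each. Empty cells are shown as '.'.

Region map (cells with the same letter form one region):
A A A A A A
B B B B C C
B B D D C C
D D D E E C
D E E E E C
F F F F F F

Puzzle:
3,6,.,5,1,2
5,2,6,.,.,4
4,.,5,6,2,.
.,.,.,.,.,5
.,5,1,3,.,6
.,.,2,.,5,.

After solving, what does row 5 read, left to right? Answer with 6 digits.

251346

R1C3 = 4 (sole candidate).
R2C4 = 1 (sole candidate).
R2C5 = 3 (sole candidate).
R3C2 = 3 (sole candidate).
R3C6 = 1 (sole candidate).
R4C3 = 3 (sole candidate).
R5C1 = 2: row 5 has {1,3,5,6}; col 1 has {3,4,5}; region has {3,5,6} → only 2 remains.
R5C5 = 4: row 5 has {1,2,3,5,6}; col 5 has {1,2,3,5}; region has {1,3,5} → only 4 remains.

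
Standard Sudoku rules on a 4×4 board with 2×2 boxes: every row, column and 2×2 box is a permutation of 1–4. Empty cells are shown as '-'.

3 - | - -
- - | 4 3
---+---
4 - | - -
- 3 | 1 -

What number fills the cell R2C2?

R1C3 = 2 (sole candidate).
R1C4 = 1 (sole candidate).
R3C3 = 3 (sole candidate).
R3C4 = 2 (sole candidate).
R4C1 = 2 (sole candidate).
R4C4 = 4 (sole candidate).
R1C2 = 4 (sole candidate).
R2C1 = 1 (sole candidate).
R2C2 = 2: row 2 has {1,3,4}; col 2 has {3,4}; box has {1,3,4} → only 2 remains.

2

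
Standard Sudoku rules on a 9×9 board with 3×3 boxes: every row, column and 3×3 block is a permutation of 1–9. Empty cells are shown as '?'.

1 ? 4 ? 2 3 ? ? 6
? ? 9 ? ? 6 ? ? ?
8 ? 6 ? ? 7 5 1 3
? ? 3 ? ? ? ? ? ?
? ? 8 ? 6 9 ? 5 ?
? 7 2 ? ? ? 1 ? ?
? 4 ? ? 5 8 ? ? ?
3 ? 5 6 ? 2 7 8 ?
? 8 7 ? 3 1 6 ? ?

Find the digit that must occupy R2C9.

R1C2 = 5: row 1 has {1,2,3,4,6}; col 2 has {4,7,8}; box has {1,4,6,8,9} → only 5 remains.
R3C2 = 2: row 3 has {1,3,5,6,7,8}; col 2 has {4,5,7,8}; box has {1,4,5,6,8,9} → only 2 remains.
R5C1 = 4: row 5 has {5,6,8,9}; col 1 has {1,3,8}; box has {2,3,7,8} → only 4 remains.
R5C2 = 1: row 5 has {4,5,6,8,9}; col 2 has {2,4,5,7,8}; box has {2,3,4,7,8} → only 1 remains.
R7C3 = 1: row 7 has {4,5,8}; col 3 has {2,3,4,5,6,7,8,9}; box has {3,4,5,7,8} → only 1 remains.
R8C2 = 9: row 8 has {2,3,5,6,7,8}; col 2 has {1,2,4,5,7,8}; box has {1,3,4,5,7,8} → only 9 remains.
R8C5 = 4: row 8 has {2,3,5,6,7,8,9}; col 5 has {2,3,5,6}; box has {1,2,3,5,6,8} → only 4 remains.
R8C9 = 1: row 8 has {2,3,4,5,6,7,8,9}; col 9 has {3,6}; box has {6,7,8} → only 1 remains.
R9C1 = 2: row 9 has {1,3,6,7,8}; col 1 has {1,3,4,8}; box has {1,3,4,5,7,8,9} → only 2 remains.
R9C4 = 9: row 9 has {1,2,3,6,7,8}; col 4 has {6}; box has {1,2,3,4,5,6,8} → only 9 remains.
R9C8 = 4: row 9 has {1,2,3,6,7,8,9}; col 8 has {1,5,8}; box has {1,6,7,8} → only 4 remains.
R9C9 = 5: row 9 has {1,2,3,4,6,7,8,9}; col 9 has {1,3,6}; box has {1,4,6,7,8} → only 5 remains.
R1C4 = 8: row 1 has {1,2,3,4,5,6}; col 4 has {6,9}; box has {2,3,6,7} → only 8 remains.
R1C7 = 9: row 1 has {1,2,3,4,5,6,8}; col 7 has {1,5,6,7}; box has {1,3,5,6} → only 9 remains.
R1C8 = 7: row 1 has {1,2,3,4,5,6,8,9}; col 8 has {1,4,5,8}; box has {1,3,5,6,9} → only 7 remains.
R2C1 = 7: row 2 has {6,9}; col 1 has {1,2,3,4,8}; box has {1,2,4,5,6,8,9} → only 7 remains.
R2C2 = 3: row 2 has {6,7,9}; col 2 has {1,2,4,5,7,8,9}; box has {1,2,4,5,6,7,8,9} → only 3 remains.
R2C5 = 1: row 2 has {3,6,7,9}; col 5 has {2,3,4,5,6}; box has {2,3,6,7,8} → only 1 remains.
R2C8 = 2: row 2 has {1,3,6,7,9}; col 8 has {1,4,5,7,8}; box has {1,3,5,6,7,9} → only 2 remains.
R3C4 = 4: row 3 has {1,2,3,5,6,7,8}; col 4 has {6,8,9}; box has {1,2,3,6,7,8} → only 4 remains.
R3C5 = 9: row 3 has {1,2,3,4,5,6,7,8}; col 5 has {1,2,3,4,5,6}; box has {1,2,3,4,6,7,8} → only 9 remains.
R4C2 = 6: row 4 has {3}; col 2 has {1,2,3,4,5,7,8,9}; box has {1,2,3,4,7,8} → only 6 remains.
R4C8 = 9: row 4 has {3,6}; col 8 has {1,2,4,5,7,8}; box has {1,5} → only 9 remains.
R6C5 = 8: row 6 has {1,2,7}; col 5 has {1,2,3,4,5,6,9}; box has {6,9} → only 8 remains.
R6C9 = 4: row 6 has {1,2,7,8}; col 9 has {1,3,5,6}; box has {1,5,9} → only 4 remains.
R7C1 = 6: row 7 has {1,4,5,8}; col 1 has {1,2,3,4,7,8}; box has {1,2,3,4,5,7,8,9} → only 6 remains.
R7C4 = 7: row 7 has {1,4,5,6,8}; col 4 has {4,6,8,9}; box has {1,2,3,4,5,6,8,9} → only 7 remains.
R7C8 = 3: row 7 has {1,4,5,6,7,8}; col 8 has {1,2,4,5,7,8,9}; box has {1,4,5,6,7,8} → only 3 remains.
R2C4 = 5: row 2 has {1,2,3,6,7,9}; col 4 has {4,6,7,8,9}; box has {1,2,3,4,6,7,8,9} → only 5 remains.
R2C9 = 8: row 2 has {1,2,3,5,6,7,9}; col 9 has {1,3,4,5,6}; box has {1,2,3,5,6,7,9} → only 8 remains.

8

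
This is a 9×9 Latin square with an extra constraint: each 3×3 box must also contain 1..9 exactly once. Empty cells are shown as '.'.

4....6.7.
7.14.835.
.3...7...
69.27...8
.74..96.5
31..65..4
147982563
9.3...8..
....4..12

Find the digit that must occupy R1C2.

5

R4C3 = 5 (sole candidate).
R4C7 = 1 (sole candidate).
R4C8 = 3 (sole candidate).
R5C8 = 2 (sole candidate).
R6C4 = 8 (sole candidate).
R6C8 = 9 (sole candidate).
R8C6 = 1 (sole candidate).
R8C8 = 4 (sole candidate).
R8C9 = 7 (sole candidate).
R9C6 = 3 (sole candidate).
R9C7 = 9 (sole candidate).
R1C7 = 2 (sole candidate).
R3C7 = 4 (sole candidate).
R3C8 = 8 (sole candidate).
R4C6 = 4 (sole candidate).
R5C1 = 8 (sole candidate).
R6C3 = 2 (sole candidate).
R6C7 = 7 (sole candidate).
R8C5 = 5 (sole candidate).
R9C1 = 5 (sole candidate).
R3C1 = 2 (sole candidate).
R8C4 = 6 (sole candidate).
R9C4 = 7 (sole candidate).
R2C2 = 6 (sole candidate).
R2C9 = 9 (sole candidate).
R3C3 = 9 (sole candidate).
R3C5 = 1 (sole candidate).
R3C9 = 6 (sole candidate).
R5C5 = 3 (sole candidate).
R8C2 = 2 (sole candidate).
R9C2 = 8 (sole candidate).
R9C3 = 6 (sole candidate).
R1C2 = 5: row 1 has {2,4,6,7}; col 2 has {1,2,3,4,6,7,8,9}; box has {1,2,3,4,6,7,9} → only 5 remains.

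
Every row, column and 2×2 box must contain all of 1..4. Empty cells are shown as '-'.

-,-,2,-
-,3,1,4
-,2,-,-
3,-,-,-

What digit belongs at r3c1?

r1c4 = 3: row 1 has {2}; col 4 has {4}; box has {1,2,4} → only 3 remains.
r2c1 = 2: row 2 has {1,3,4}; col 1 has {3}; box has {3} → only 2 remains.
r3c4 = 1: row 3 has {2}; col 4 has {3,4}; box has {} → only 1 remains.
r4c3 = 4: row 4 has {3}; col 3 has {1,2}; box has {1} → only 4 remains.
r4c4 = 2: row 4 has {3,4}; col 4 has {1,3,4}; box has {1,4} → only 2 remains.
r3c1 = 4: row 3 has {1,2}; col 1 has {2,3}; box has {2,3} → only 4 remains.

4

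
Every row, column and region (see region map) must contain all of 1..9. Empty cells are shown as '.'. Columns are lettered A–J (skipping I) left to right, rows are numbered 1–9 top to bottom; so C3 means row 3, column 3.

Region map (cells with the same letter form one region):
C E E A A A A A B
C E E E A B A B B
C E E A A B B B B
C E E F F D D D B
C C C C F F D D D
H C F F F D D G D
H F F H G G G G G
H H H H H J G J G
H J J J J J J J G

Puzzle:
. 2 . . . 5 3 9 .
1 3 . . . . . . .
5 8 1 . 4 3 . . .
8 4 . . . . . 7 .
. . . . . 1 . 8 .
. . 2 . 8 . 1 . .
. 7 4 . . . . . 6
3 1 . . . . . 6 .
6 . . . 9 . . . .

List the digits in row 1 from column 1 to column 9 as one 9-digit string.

H3 = 2 (sole candidate).
B9 = 5 (sole candidate).
J4 = 1 (hidden single in row 4).
A6 = 7 (hidden single in row 6).
A1 = 4: row 1 has {2,3,5,9}; col 1 has {1,3,5,6,7,8}; region has {1,5,8} → only 4 remains.
D8 = 4 (hidden single in region H).
Singles propagation stalls; C1 is still open with candidates {6,7}.
  Try C1 = 7: this forces J1=8, G2=8, E2=2; then column 5 has no cell left for 7 — contradiction.
So C1 = 6.
Singles propagation stalls; E1 is still open with candidates {1,7}.
  Try E1 = 1: this forces H7=1, E7=3, D4=3, J6=3, C5=3, D5=7, D1=8, J1=7; then row 3 has no cell left for 7 — contradiction.
So E1 = 7.
J1 = 8: row 1 has {2,3,4,5,6,7,9}; col 9 has {1,6}; region has {1,2,3} → only 8 remains.
D3 = 6 (sole candidate).
D1 = 1: row 1 has {2,3,4,5,6,7,8,9}; col 4 has {4,6}; region has {3,4,5,6,7,9} → only 1 remains.

426175398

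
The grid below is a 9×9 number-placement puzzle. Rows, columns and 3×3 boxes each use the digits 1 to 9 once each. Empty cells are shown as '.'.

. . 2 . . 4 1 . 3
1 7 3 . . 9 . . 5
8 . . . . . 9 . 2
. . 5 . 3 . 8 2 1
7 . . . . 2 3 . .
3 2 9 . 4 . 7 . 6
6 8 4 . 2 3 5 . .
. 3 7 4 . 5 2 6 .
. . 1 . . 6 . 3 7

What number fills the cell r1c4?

6

r3c3 = 6 (sole candidate).
r4c1 = 4 (sole candidate).
r4c2 = 6 (sole candidate).
r4c6 = 7 (sole candidate).
r5c2 = 1 (sole candidate).
r5c3 = 8 (sole candidate).
r6c8 = 5 (sole candidate).
r7c9 = 9 (sole candidate).
r8c1 = 9 (sole candidate).
r8c9 = 8 (sole candidate).
r9c2 = 5 (sole candidate).
r9c7 = 4 (sole candidate).
r1c1 = 5 (sole candidate).
r1c2 = 9 (sole candidate).
r2c7 = 6 (sole candidate).
r3c2 = 4 (sole candidate).
r3c6 = 1 (sole candidate).
r3c8 = 7 (sole candidate).
r4c4 = 9 (sole candidate).
r5c9 = 4 (sole candidate).
r6c6 = 8 (sole candidate).
r7c8 = 1 (sole candidate).
r8c5 = 1 (sole candidate).
r9c1 = 2 (sole candidate).
r9c4 = 8 (sole candidate).
r9c5 = 9 (sole candidate).
r1c8 = 8 (sole candidate).
r2c4 = 2 (sole candidate).
r2c5 = 8 (sole candidate).
r2c8 = 4 (sole candidate).
r3c5 = 5 (sole candidate).
r5c5 = 6 (sole candidate).
r5c8 = 9 (sole candidate).
r6c4 = 1 (sole candidate).
r7c4 = 7 (sole candidate).
r1c4 = 6: row 1 has {1,2,3,4,5,8,9}; col 4 has {1,2,4,7,8,9}; box has {1,2,4,5,8,9} → only 6 remains.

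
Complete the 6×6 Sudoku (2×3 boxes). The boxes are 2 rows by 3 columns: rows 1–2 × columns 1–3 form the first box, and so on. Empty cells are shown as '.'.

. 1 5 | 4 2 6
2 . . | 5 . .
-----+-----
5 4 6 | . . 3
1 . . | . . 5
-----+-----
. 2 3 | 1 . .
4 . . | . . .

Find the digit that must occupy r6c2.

r1c1 = 3 (sole candidate).
r2c2 = 6 (sole candidate).
r2c3 = 4 (sole candidate).
r2c6 = 1 (sole candidate).
r3c4 = 2 (sole candidate).
r3c5 = 1 (sole candidate).
r4c2 = 3 (sole candidate).
r4c3 = 2 (sole candidate).
r4c4 = 6 (sole candidate).
r4c5 = 4 (sole candidate).
r5c1 = 6 (sole candidate).
r5c5 = 5 (sole candidate).
r5c6 = 4 (sole candidate).
r6c2 = 5: row 6 has {4}; col 2 has {1,2,3,4,6}; box has {2,3,4,6} → only 5 remains.

5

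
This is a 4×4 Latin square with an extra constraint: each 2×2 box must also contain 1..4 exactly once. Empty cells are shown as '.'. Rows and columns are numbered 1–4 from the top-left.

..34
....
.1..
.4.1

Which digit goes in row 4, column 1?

3

row 1, column 2 = 2 (sole candidate).
row 2, column 2 = 3 (sole candidate).
row 2, column 4 = 2 (sole candidate).
row 3, column 4 = 3 (sole candidate).
row 4, column 3 = 2 (sole candidate).
row 1, column 1 = 1 (sole candidate).
row 2, column 1 = 4 (sole candidate).
row 2, column 3 = 1 (sole candidate).
row 3, column 1 = 2 (sole candidate).
row 3, column 3 = 4 (sole candidate).
row 4, column 1 = 3: row 4 has {1,2,4}; col 1 has {1,2,4}; box has {1,2,4} → only 3 remains.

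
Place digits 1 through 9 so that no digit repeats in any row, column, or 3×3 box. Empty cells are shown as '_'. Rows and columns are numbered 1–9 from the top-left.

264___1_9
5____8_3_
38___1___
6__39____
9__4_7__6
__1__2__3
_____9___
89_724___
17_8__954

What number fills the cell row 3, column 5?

row 1, column 4 = 5 (sole candidate).
row 1, column 6 = 3 (sole candidate).
row 2, column 2 = 1 (sole candidate).
row 4, column 6 = 5 (sole candidate).
row 6, column 4 = 6 (sole candidate).
row 6, column 5 = 8 (sole candidate).
row 7, column 1 = 4 (sole candidate).
row 7, column 4 = 1 (sole candidate).
row 8, column 9 = 1 (sole candidate).
row 9, column 6 = 6 (sole candidate).
row 1, column 5 = 7 (sole candidate).
row 1, column 8 = 8 (sole candidate).
row 5, column 5 = 1 (sole candidate).
row 5, column 8 = 2 (sole candidate).
row 6, column 1 = 7 (sole candidate).
row 8, column 8 = 6 (sole candidate).
row 9, column 5 = 3 (sole candidate).
row 7, column 5 = 5 (sole candidate).
row 7, column 8 = 7 (sole candidate).
row 8, column 7 = 3 (sole candidate).
row 9, column 3 = 2 (sole candidate).
row 3, column 8 = 4 (sole candidate).
row 4, column 3 = 8 (sole candidate).
row 4, column 8 = 1 (sole candidate).
row 4, column 9 = 7 (sole candidate).
row 6, column 8 = 9 (sole candidate).
row 7, column 2 = 3 (sole candidate).
row 7, column 3 = 6 (sole candidate).
row 8, column 3 = 5 (sole candidate).
row 2, column 9 = 2 (sole candidate).
row 3, column 5 = 6: row 3 has {1,3,4,8}; col 5 has {1,2,3,5,7,8,9}; box has {1,3,5,7,8} → only 6 remains.

6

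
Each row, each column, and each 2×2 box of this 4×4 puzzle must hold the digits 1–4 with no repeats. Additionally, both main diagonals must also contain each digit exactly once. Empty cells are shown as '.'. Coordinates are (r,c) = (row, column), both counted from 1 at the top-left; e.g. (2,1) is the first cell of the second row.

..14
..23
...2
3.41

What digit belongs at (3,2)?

1

(1,1) = 2: row 1 has {1,4}; col 1 has {3}; box has {}; main diagonal has {1} → only 2 remains.
(1,2) = 3: row 1 has {1,2,4}; col 2 has {}; box has {2} → only 3 remains.
(2,2) = 4: row 2 has {2,3}; col 2 has {3}; box has {2,3}; main diagonal has {1,2} → only 4 remains.
(3,2) = 1: row 3 has {2}; col 2 has {3,4}; box has {3}; anti-diagonal has {2,3,4} → only 1 remains.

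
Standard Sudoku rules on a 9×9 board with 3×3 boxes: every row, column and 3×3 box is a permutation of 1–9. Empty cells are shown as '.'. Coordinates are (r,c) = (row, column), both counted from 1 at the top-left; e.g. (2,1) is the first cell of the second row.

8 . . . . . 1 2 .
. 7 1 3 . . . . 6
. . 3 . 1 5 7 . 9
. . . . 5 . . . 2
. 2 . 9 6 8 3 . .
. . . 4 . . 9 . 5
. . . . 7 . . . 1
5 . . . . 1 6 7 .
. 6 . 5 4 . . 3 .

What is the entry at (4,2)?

(1,5) = 9: row 1 has {1,2,8}; col 5 has {1,4,5,6,7}; box has {1,3,5} → only 9 remains.
(3,2) = 4: row 3 has {1,3,5,7,9}; col 2 has {2,6,7}; box has {1,3,7,8} → only 4 remains.
(3,8) = 8: row 3 has {1,3,4,5,7,9}; col 8 has {2,3,7}; box has {1,2,6,7,9} → only 8 remains.
(9,9) = 8: row 9 has {3,4,5,6}; col 9 has {1,2,5,6,9}; box has {1,3,6,7} → only 8 remains.
(1,2) = 5: row 1 has {1,2,8,9}; col 2 has {2,4,6,7}; box has {1,3,4,7,8} → only 5 remains.
(1,3) = 6: row 1 has {1,2,5,8,9}; col 3 has {1,3}; box has {1,3,4,5,7,8} → only 6 remains.
(1,4) = 7: row 1 has {1,2,5,6,8,9}; col 4 has {3,4,5,9}; box has {1,3,5,9} → only 7 remains.
(1,6) = 4: row 1 has {1,2,5,6,7,8,9}; col 6 has {1,5,8}; box has {1,3,5,7,9} → only 4 remains.
(1,9) = 3: row 1 has {1,2,4,5,6,7,8,9}; col 9 has {1,2,5,6,8,9}; box has {1,2,6,7,8,9} → only 3 remains.
(2,6) = 2: row 2 has {1,3,6,7}; col 6 has {1,4,5,8}; box has {1,3,4,5,7,9} → only 2 remains.
(3,1) = 2: row 3 has {1,3,4,5,7,8,9}; col 1 has {5,8}; box has {1,3,4,5,6,7,8} → only 2 remains.
(3,4) = 6: row 3 has {1,2,3,4,5,7,8,9}; col 4 has {3,4,5,7,9}; box has {1,2,3,4,5,7,9} → only 6 remains.
(4,4) = 1: row 4 has {2,5}; col 4 has {3,4,5,6,7,9}; box has {4,5,6,8,9} → only 1 remains.
(8,9) = 4: row 8 has {1,5,6,7}; col 9 has {1,2,3,5,6,8,9}; box has {1,3,6,7,8} → only 4 remains.
(9,6) = 9: row 9 has {3,4,5,6,8}; col 6 has {1,2,4,5,8}; box has {1,4,5,7} → only 9 remains.
(9,7) = 2: row 9 has {3,4,5,6,8,9}; col 7 has {1,3,6,7,9}; box has {1,3,4,6,7,8} → only 2 remains.
(2,1) = 9: row 2 has {1,2,3,6,7}; col 1 has {2,5,8}; box has {1,2,3,4,5,6,7,8} → only 9 remains.
(2,5) = 8: row 2 has {1,2,3,6,7,9}; col 5 has {1,4,5,6,7,9}; box has {1,2,3,4,5,6,7,9} → only 8 remains.
(5,9) = 7: row 5 has {2,3,6,8,9}; col 9 has {1,2,3,4,5,6,8,9}; box has {2,3,5,9} → only 7 remains.
(7,7) = 5: row 7 has {1,7}; col 7 has {1,2,3,6,7,9}; box has {1,2,3,4,6,7,8} → only 5 remains.
(7,8) = 9: row 7 has {1,5,7}; col 8 has {2,3,7,8}; box has {1,2,3,4,5,6,7,8} → only 9 remains.
(9,3) = 7: row 9 has {2,3,4,5,6,8,9}; col 3 has {1,3,6}; box has {5,6} → only 7 remains.
(2,7) = 4: row 2 has {1,2,3,6,7,8,9}; col 7 has {1,2,3,5,6,7,9}; box has {1,2,3,6,7,8,9} → only 4 remains.
(2,8) = 5: row 2 has {1,2,3,4,6,7,8,9}; col 8 has {2,3,7,8,9}; box has {1,2,3,4,6,7,8,9} → only 5 remains.
(4,7) = 8: row 4 has {1,2,5}; col 7 has {1,2,3,4,5,6,7,9}; box has {2,3,5,7,9} → only 8 remains.
(6,3) = 8: row 6 has {4,5,9}; col 3 has {1,3,6,7}; box has {2} → only 8 remains.
(9,1) = 1: row 9 has {2,3,4,5,6,7,8,9}; col 1 has {2,5,8,9}; box has {5,6,7} → only 1 remains.
(5,1) = 4: row 5 has {2,3,6,7,8,9}; col 1 has {1,2,5,8,9}; box has {2,8} → only 4 remains.
(5,3) = 5: row 5 has {2,3,4,6,7,8,9}; col 3 has {1,3,6,7,8}; box has {2,4,8} → only 5 remains.
(5,8) = 1: row 5 has {2,3,4,5,6,7,8,9}; col 8 has {2,3,5,7,8,9}; box has {2,3,5,7,8,9} → only 1 remains.
(6,8) = 6: row 6 has {4,5,8,9}; col 8 has {1,2,3,5,7,8,9}; box has {1,2,3,5,7,8,9} → only 6 remains.
(7,1) = 3: row 7 has {1,5,7,9}; col 1 has {1,2,4,5,8,9}; box has {1,5,6,7} → only 3 remains.
(7,2) = 8: row 7 has {1,3,5,7,9}; col 2 has {2,4,5,6,7}; box has {1,3,5,6,7} → only 8 remains.
(7,4) = 2: row 7 has {1,3,5,7,8,9}; col 4 has {1,3,4,5,6,7,9}; box has {1,4,5,7,9} → only 2 remains.
(7,6) = 6: row 7 has {1,2,3,5,7,8,9}; col 6 has {1,2,4,5,8,9}; box has {1,2,4,5,7,9} → only 6 remains.
(8,2) = 9: row 8 has {1,4,5,6,7}; col 2 has {2,4,5,6,7,8}; box has {1,3,5,6,7,8} → only 9 remains.
(8,3) = 2: row 8 has {1,4,5,6,7,9}; col 3 has {1,3,5,6,7,8}; box has {1,3,5,6,7,8,9} → only 2 remains.
(8,4) = 8: row 8 has {1,2,4,5,6,7,9}; col 4 has {1,2,3,4,5,6,7,9}; box has {1,2,4,5,6,7,9} → only 8 remains.
(8,5) = 3: row 8 has {1,2,4,5,6,7,8,9}; col 5 has {1,4,5,6,7,8,9}; box has {1,2,4,5,6,7,8,9} → only 3 remains.
(4,2) = 3: row 4 has {1,2,5,8}; col 2 has {2,4,5,6,7,8,9}; box has {2,4,5,8} → only 3 remains.

3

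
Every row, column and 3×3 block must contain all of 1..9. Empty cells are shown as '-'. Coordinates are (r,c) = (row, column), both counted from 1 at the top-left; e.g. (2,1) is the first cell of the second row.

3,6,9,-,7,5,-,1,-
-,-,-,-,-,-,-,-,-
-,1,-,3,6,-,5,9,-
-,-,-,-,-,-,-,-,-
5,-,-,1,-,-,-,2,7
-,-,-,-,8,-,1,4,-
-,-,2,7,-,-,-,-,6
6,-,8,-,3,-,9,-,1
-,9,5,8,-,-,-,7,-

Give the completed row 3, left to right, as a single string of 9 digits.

(8,8) = 5: row 8 has {1,3,6,8,9}; col 8 has {1,2,4,7,9}; box has {1,6,7,9} → only 5 remains.
(2,2) = 5: in row 2, 5 can only go here (every other open cell in that row sees a 5).
(7,5) = 5: in row 7, 5 can only go here (every other open cell in that row sees a 5).
(7,6) = 9: in row 7, 9 can only go here (every other open cell in that row sees a 9).
(5,5) = 9: in row 5, 9 can only go here (every other open cell in that row sees a 9).
(2,4) = 9: in row 2, 9 can only go here (every other open cell in that row sees a 9).
(7,1) = 1: in row 7, 1 can only go here (every other open cell in that row sees a 1).
(9,1) = 4: row 9 has {5,7,8,9}; col 1 has {1,3,5,6}; box has {1,2,5,6,8,9} → only 4 remains.
(7,2) = 3: row 7 has {1,2,5,6,7,9}; col 2 has {1,5,6,9}; box has {1,2,4,5,6,8,9} → only 3 remains.
(7,8) = 8: row 7 has {1,2,3,5,6,7,9}; col 8 has {1,2,4,5,7,9}; box has {1,5,6,7,9} → only 8 remains.
(8,2) = 7: row 8 has {1,3,5,6,8,9}; col 2 has {1,3,5,6,9}; box has {1,2,3,4,5,6,8,9} → only 7 remains.
(6,2) = 2: row 6 has {1,4,8}; col 2 has {1,3,5,6,7,9}; box has {5} → only 2 remains.
(7,7) = 4: row 7 has {1,2,3,5,6,7,8,9}; col 7 has {1,5,9}; box has {1,5,6,7,8,9} → only 4 remains.
(4,3) = 1: in row 4, 1 can only go here (every other open cell in that row sees a 1).
(9,6) = 6: in row 9, 6 can only go here (every other open cell in that row sees a 6).
(9,5) = 1: in row 9, 1 can only go here (every other open cell in that row sees a 1).
(2,6) = 1: in row 2, 1 can only go here (every other open cell in that row sees a 1).
(3,6) = 8: in column 6, 8 can only go here (every other open cell in that column sees an 8).
(2,7) = 7: in column 7, 7 can only go here (every other open cell in that column sees a 7).
(2,3) = 4: row 2 has {1,5,7,9}; col 3 has {1,2,5,8,9}; box has {1,3,5,6,9} → only 4 remains.
(2,5) = 2: row 2 has {1,4,5,7,9}; col 5 has {1,3,5,6,7,8,9}; box has {1,3,5,6,7,8,9} → only 2 remains.
(3,3) = 7: row 3 has {1,3,5,6,8,9}; col 3 has {1,2,4,5,8,9}; box has {1,3,4,5,6,9} → only 7 remains.
(4,5) = 4: row 4 has {1}; col 5 has {1,2,3,5,6,7,8,9}; box has {1,8,9} → only 4 remains.
(5,6) = 3: row 5 has {1,2,5,7,9}; col 6 has {1,5,6,8,9}; box has {1,4,8,9} → only 3 remains.
(6,6) = 7: row 6 has {1,2,4,8}; col 6 has {1,3,5,6,8,9}; box has {1,3,4,8,9} → only 7 remains.
(1,4) = 4: row 1 has {1,3,5,6,7,9}; col 4 has {1,3,7,8,9}; box has {1,2,3,5,6,7,8,9} → only 4 remains.
(2,1) = 8: row 2 has {1,2,4,5,7,9}; col 1 has {1,3,4,5,6}; box has {1,3,4,5,6,7,9} → only 8 remains.
(2,9) = 3: row 2 has {1,2,4,5,7,8,9}; col 9 has {1,6,7}; box has {1,5,7,9} → only 3 remains.
(3,1) = 2: row 3 has {1,3,5,6,7,8,9}; col 1 has {1,3,4,5,6,8}; box has {1,3,4,5,6,7,8,9} → only 2 remains.
(3,9) = 4: row 3 has {1,2,3,5,6,7,8,9}; col 9 has {1,3,6,7}; box has {1,3,5,7,9} → only 4 remains.

217368594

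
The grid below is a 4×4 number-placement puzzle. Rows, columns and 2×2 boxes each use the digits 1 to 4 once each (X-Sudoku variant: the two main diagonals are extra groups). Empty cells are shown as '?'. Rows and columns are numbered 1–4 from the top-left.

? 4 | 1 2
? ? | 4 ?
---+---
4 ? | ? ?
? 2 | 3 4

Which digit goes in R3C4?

1

R1C1 = 3: row 1 has {1,2,4}; col 1 has {4}; box has {4}; main diagonal has {4} → only 3 remains.
R2C2 = 1: row 2 has {4}; col 2 has {2,4}; box has {3,4}; main diagonal has {3,4} → only 1 remains.
R2C4 = 3: row 2 has {1,4}; col 4 has {2,4}; box has {1,2,4} → only 3 remains.
R3C2 = 3: row 3 has {4}; col 2 has {1,2,4}; box has {2,4}; anti-diagonal has {2,4} → only 3 remains.
R3C3 = 2: row 3 has {3,4}; col 3 has {1,3,4}; box has {3,4}; main diagonal has {1,3,4} → only 2 remains.
R3C4 = 1: row 3 has {2,3,4}; col 4 has {2,3,4}; box has {2,3,4} → only 1 remains.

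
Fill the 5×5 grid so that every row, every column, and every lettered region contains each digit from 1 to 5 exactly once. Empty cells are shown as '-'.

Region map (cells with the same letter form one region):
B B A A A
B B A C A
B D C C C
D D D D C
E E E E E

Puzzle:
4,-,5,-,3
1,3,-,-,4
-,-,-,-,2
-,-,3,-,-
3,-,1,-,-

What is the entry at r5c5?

r1c2 = 2 (sole candidate).
r1c4 = 1 (sole candidate).
r2c3 = 2 (sole candidate).
r2c4 = 5 (sole candidate).
r3c1 = 5 (sole candidate).
r3c3 = 4 (sole candidate).
r3c4 = 3 (sole candidate).
r4c1 = 2 (sole candidate).
r4c4 = 4 (sole candidate).
r4c5 = 1 (sole candidate).
r5c4 = 2 (sole candidate).
r5c5 = 5: row 5 has {1,2,3}; col 5 has {1,2,3,4}; region has {1,2,3} → only 5 remains.

5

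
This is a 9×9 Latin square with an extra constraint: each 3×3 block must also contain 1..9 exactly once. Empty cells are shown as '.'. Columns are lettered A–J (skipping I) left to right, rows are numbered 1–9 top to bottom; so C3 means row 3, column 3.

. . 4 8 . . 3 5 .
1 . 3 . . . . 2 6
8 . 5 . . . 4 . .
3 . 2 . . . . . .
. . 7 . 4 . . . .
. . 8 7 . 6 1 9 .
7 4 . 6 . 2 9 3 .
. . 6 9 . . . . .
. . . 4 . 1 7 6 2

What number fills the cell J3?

D2 = 5 (sole candidate).
G2 = 8 (sole candidate).
D4 = 1 (sole candidate).
H5 = 8 (sole candidate).
B6 = 5 (sole candidate).
C7 = 1 (sole candidate).
G8 = 5 (sole candidate).
C9 = 9 (sole candidate).
G4 = 6 (sole candidate).
G5 = 2 (sole candidate).
A6 = 4 (sole candidate).
J6 = 3 (sole candidate).
J7 = 8 (sole candidate).
A8 = 2 (sole candidate).
A9 = 5 (sole candidate).
B4 = 9 (sole candidate).
A5 = 6 (sole candidate).
B5 = 1 (sole candidate).
D5 = 3 (sole candidate).
J5 = 5 (sole candidate).
E6 = 2 (sole candidate).
E7 = 5 (sole candidate).
A1 = 9 (sole candidate).
F1 = 7 (sole candidate).
J1 = 1 (sole candidate).
B2 = 7 (sole candidate).
E2 = 9 (sole candidate).
F2 = 4 (sole candidate).
D3 = 2 (sole candidate).
F3 = 3 (sole candidate).
H3 = 7 (sole candidate).
J3 = 9: row 3 has {2,3,4,5,7,8}; col 9 has {1,2,3,5,6,8}; box has {1,2,3,4,5,6,7,8} → only 9 remains.

9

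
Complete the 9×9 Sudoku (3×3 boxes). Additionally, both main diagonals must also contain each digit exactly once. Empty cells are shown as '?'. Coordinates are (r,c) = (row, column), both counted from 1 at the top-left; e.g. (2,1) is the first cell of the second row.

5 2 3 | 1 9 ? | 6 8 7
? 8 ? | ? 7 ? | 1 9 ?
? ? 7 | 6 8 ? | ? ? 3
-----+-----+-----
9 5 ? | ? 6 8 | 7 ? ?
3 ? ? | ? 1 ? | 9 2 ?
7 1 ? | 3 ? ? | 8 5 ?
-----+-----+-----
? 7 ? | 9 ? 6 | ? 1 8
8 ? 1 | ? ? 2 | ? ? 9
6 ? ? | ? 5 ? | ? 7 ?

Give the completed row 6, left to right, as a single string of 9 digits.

(1,6) = 4: row 1 has {1,2,3,5,6,7,8,9}; col 6 has {2,6,8}; box has {1,6,7,8,9} → only 4 remains.
(2,1) = 4: row 2 has {1,7,8,9}; col 1 has {3,5,6,7,8,9}; box has {2,3,5,7,8} → only 4 remains.
(2,3) = 6: row 2 has {1,4,7,8,9}; col 3 has {1,3,7}; box has {2,3,4,5,7,8} → only 6 remains.
(3,1) = 1: row 3 has {3,6,7,8}; col 1 has {3,4,5,6,7,8,9}; box has {2,3,4,5,6,7,8} → only 1 remains.
(3,2) = 9: row 3 has {1,3,6,7,8}; col 2 has {1,2,5,7,8}; box has {1,2,3,4,5,6,7,8} → only 9 remains.
(3,6) = 5: row 3 has {1,3,6,7,8,9}; col 6 has {2,4,6,8}; box has {1,4,6,7,8,9} → only 5 remains.
(3,8) = 4: row 3 has {1,3,5,6,7,8,9}; col 8 has {1,2,5,7,8,9}; box has {1,3,6,7,8,9} → only 4 remains.
(4,8) = 3: row 4 has {5,6,7,8,9}; col 8 has {1,2,4,5,7,8,9}; box has {2,5,7,8,9} → only 3 remains.
(5,6) = 7: row 5 has {1,2,3,9}; col 6 has {2,4,5,6,8}; box has {1,3,6,8} → only 7 remains.
(6,6) = 9: row 6 has {1,3,5,7,8}; col 6 has {2,4,5,6,7,8}; box has {1,3,6,7,8}; main diagonal has {1,5,7,8} → only 9 remains.
(7,1) = 2: row 7 has {1,6,7,8,9}; col 1 has {1,3,4,5,6,7,8,9}; box has {1,6,7,8} → only 2 remains.
(8,2) = 4: row 8 has {1,2,8,9}; col 2 has {1,2,5,7,8,9}; box has {1,2,6,7,8}; anti-diagonal has {1,3,6,7,8,9} → only 4 remains.
(8,4) = 7: row 8 has {1,2,4,8,9}; col 4 has {1,3,6,9}; box has {2,5,6,9} → only 7 remains.
(8,5) = 3: row 8 has {1,2,4,7,8,9}; col 5 has {1,5,6,7,8,9}; box has {2,5,6,7,9} → only 3 remains.
(8,7) = 5: row 8 has {1,2,3,4,7,8,9}; col 7 has {1,6,7,8,9}; box has {1,7,8,9} → only 5 remains.
(8,8) = 6: row 8 has {1,2,3,4,5,7,8,9}; col 8 has {1,2,3,4,5,7,8,9}; box has {1,5,7,8,9}; main diagonal has {1,5,7,8,9} → only 6 remains.
(9,2) = 3: row 9 has {5,6,7}; col 2 has {1,2,4,5,7,8,9}; box has {1,2,4,6,7,8} → only 3 remains.
(9,3) = 9: row 9 has {3,5,6,7}; col 3 has {1,3,6,7}; box has {1,2,3,4,6,7,8} → only 9 remains.
(9,6) = 1: row 9 has {3,5,6,7,9}; col 6 has {2,4,5,6,7,8,9}; box has {2,3,5,6,7,9} → only 1 remains.
(2,4) = 2: row 2 has {1,4,6,7,8,9}; col 4 has {1,3,6,7,9}; box has {1,4,5,6,7,8,9} → only 2 remains.
(2,6) = 3: row 2 has {1,2,4,6,7,8,9}; col 6 has {1,2,4,5,6,7,8,9}; box has {1,2,4,5,6,7,8,9} → only 3 remains.
(2,9) = 5: row 2 has {1,2,3,4,6,7,8,9}; col 9 has {3,7,8,9}; box has {1,3,4,6,7,8,9} → only 5 remains.
(3,7) = 2: row 3 has {1,3,4,5,6,7,8,9}; col 7 has {1,5,6,7,8,9}; box has {1,3,4,5,6,7,8,9}; anti-diagonal has {1,3,4,6,7,8,9} → only 2 remains.
(4,4) = 4: row 4 has {3,5,6,7,8,9}; col 4 has {1,2,3,6,7,9}; box has {1,3,6,7,8,9}; main diagonal has {1,5,6,7,8,9} → only 4 remains.
(4,9) = 1: row 4 has {3,4,5,6,7,8,9}; col 9 has {3,5,7,8,9}; box has {2,3,5,7,8,9} → only 1 remains.
(5,2) = 6: row 5 has {1,2,3,7,9}; col 2 has {1,2,3,4,5,7,8,9}; box has {1,3,5,7,9} → only 6 remains.
(5,4) = 5: row 5 has {1,2,3,6,7,9}; col 4 has {1,2,3,4,6,7,9}; box has {1,3,4,6,7,8,9} → only 5 remains.
(5,9) = 4: row 5 has {1,2,3,5,6,7,9}; col 9 has {1,3,5,7,8,9}; box has {1,2,3,5,7,8,9} → only 4 remains.
(6,5) = 2: row 6 has {1,3,5,7,8,9}; col 5 has {1,3,5,6,7,8,9}; box has {1,3,4,5,6,7,8,9} → only 2 remains.
(6,9) = 6: row 6 has {1,2,3,5,7,8,9}; col 9 has {1,3,4,5,7,8,9}; box has {1,2,3,4,5,7,8,9} → only 6 remains.
(7,3) = 5: row 7 has {1,2,6,7,8,9}; col 3 has {1,3,6,7,9}; box has {1,2,3,4,6,7,8,9}; anti-diagonal has {1,2,3,4,6,7,8,9} → only 5 remains.
(7,5) = 4: row 7 has {1,2,5,6,7,8,9}; col 5 has {1,2,3,5,6,7,8,9}; box has {1,2,3,5,6,7,9} → only 4 remains.
(7,7) = 3: row 7 has {1,2,4,5,6,7,8,9}; col 7 has {1,2,5,6,7,8,9}; box has {1,5,6,7,8,9}; main diagonal has {1,4,5,6,7,8,9} → only 3 remains.
(9,4) = 8: row 9 has {1,3,5,6,7,9}; col 4 has {1,2,3,4,5,6,7,9}; box has {1,2,3,4,5,6,7,9} → only 8 remains.
(9,7) = 4: row 9 has {1,3,5,6,7,8,9}; col 7 has {1,2,3,5,6,7,8,9}; box has {1,3,5,6,7,8,9} → only 4 remains.
(9,9) = 2: row 9 has {1,3,4,5,6,7,8,9}; col 9 has {1,3,4,5,6,7,8,9}; box has {1,3,4,5,6,7,8,9}; main diagonal has {1,3,4,5,6,7,8,9} → only 2 remains.
(4,3) = 2: row 4 has {1,3,4,5,6,7,8,9}; col 3 has {1,3,5,6,7,9}; box has {1,3,5,6,7,9} → only 2 remains.
(5,3) = 8: row 5 has {1,2,3,4,5,6,7,9}; col 3 has {1,2,3,5,6,7,9}; box has {1,2,3,5,6,7,9} → only 8 remains.
(6,3) = 4: row 6 has {1,2,3,5,6,7,8,9}; col 3 has {1,2,3,5,6,7,8,9}; box has {1,2,3,5,6,7,8,9} → only 4 remains.

714329856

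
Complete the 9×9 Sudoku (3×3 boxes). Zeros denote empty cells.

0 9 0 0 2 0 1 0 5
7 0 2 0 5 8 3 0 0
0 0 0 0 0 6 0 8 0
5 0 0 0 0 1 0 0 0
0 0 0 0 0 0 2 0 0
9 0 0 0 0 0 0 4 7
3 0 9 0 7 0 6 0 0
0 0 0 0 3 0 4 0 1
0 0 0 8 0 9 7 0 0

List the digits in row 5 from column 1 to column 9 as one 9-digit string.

r3c7 = 9: row 3 has {6,8}; col 7 has {1,2,3,4,6,7}; box has {1,3,5,8} → only 9 remains.
r4c7 = 8: row 4 has {1,5}; col 7 has {1,2,3,4,6,7,9}; box has {2,4,7} → only 8 remains.
r6c7 = 5: row 6 has {4,7,9}; col 7 has {1,2,3,4,6,7,8,9}; box has {2,4,7,8} → only 5 remains.
r2c8 = 6: row 2 has {2,3,5,7,8}; col 8 has {4,8}; box has {1,3,5,8,9} → only 6 remains.
r2c9 = 4: row 2 has {2,3,5,6,7,8}; col 9 has {1,5,7}; box has {1,3,5,6,8,9} → only 4 remains.
r3c9 = 2: row 3 has {6,8,9}; col 9 has {1,4,5,7}; box has {1,3,4,5,6,8,9} → only 2 remains.
r7c9 = 8: row 7 has {3,6,7,9}; col 9 has {1,2,4,5,7}; box has {1,4,6,7} → only 8 remains.
r9c9 = 3: row 9 has {7,8,9}; col 9 has {1,2,4,5,7,8}; box has {1,4,6,7,8} → only 3 remains.
r1c8 = 7: row 1 has {1,2,5,9}; col 8 has {4,6,8}; box has {1,2,3,4,5,6,8,9} → only 7 remains.
r2c2 = 1: row 2 has {2,3,4,5,6,7,8}; col 2 has {9}; box has {2,7,9} → only 1 remains.
r2c4 = 9: row 2 has {1,2,3,4,5,6,7,8}; col 4 has {8}; box has {2,5,6,8} → only 9 remains.
r3c1 = 4: row 3 has {2,6,8,9}; col 1 has {3,5,7,9}; box has {1,2,7,9} → only 4 remains.
r3c5 = 1: row 3 has {2,4,6,8,9}; col 5 has {2,3,5,7}; box has {2,5,6,8,9} → only 1 remains.
r3c4 = 7: in row 3, 7 can only go here (every other open cell in that row sees a 7).
r6c3 = 1: in row 6, 1 can only go here (every other open cell in that row sees a 1).
r5c8 = 1: in row 5, 1 can only go here (every other open cell in that row sees a 1).
r7c4 = 1: in row 7, 1 can only go here (every other open cell in that row sees a 1).
r8c8 = 9: in row 8, 9 can only go here (every other open cell in that row sees a 9).
r4c8 = 3: row 4 has {1,5,8}; col 8 has {1,4,6,7,8,9}; box has {1,2,4,5,7,8} → only 3 remains.
r9c1 = 1: in row 9, 1 can only go here (every other open cell in that row sees a 1).
r8c1 = 2: in column 1, 2 can only go here (every other open cell in that column sees a 2).
r8c6 = 5: row 8 has {1,2,3,4,9}; col 6 has {1,6,8,9}; box has {1,3,7,8,9} → only 5 remains.
r8c4 = 6: row 8 has {1,2,3,4,5,9}; col 4 has {1,7,8,9}; box has {1,3,5,7,8,9} → only 6 remains.
r9c5 = 4: row 9 has {1,3,7,8,9}; col 5 has {1,2,3,5,7}; box has {1,3,5,6,7,8,9} → only 4 remains.
r7c6 = 2: row 7 has {1,3,6,7,8,9}; col 6 has {1,5,6,8,9}; box has {1,3,4,5,6,7,8,9} → only 2 remains.
r7c8 = 5: row 7 has {1,2,3,6,7,8,9}; col 8 has {1,3,4,6,7,8,9}; box has {1,3,4,6,7,8,9} → only 5 remains.
r9c8 = 2: row 9 has {1,3,4,7,8,9}; col 8 has {1,3,4,5,6,7,8,9}; box has {1,3,4,5,6,7,8,9} → only 2 remains.
r6c6 = 3: row 6 has {1,4,5,7,9}; col 6 has {1,2,5,6,8,9}; box has {1} → only 3 remains.
r7c2 = 4: row 7 has {1,2,3,5,6,7,8,9}; col 2 has {1,9}; box has {1,2,3,9} → only 4 remains.
r1c6 = 4: row 1 has {1,2,5,7,9}; col 6 has {1,2,3,5,6,8,9}; box has {1,2,5,6,7,8,9} → only 4 remains.
r5c6 = 7: row 5 has {1,2}; col 6 has {1,2,3,4,5,6,8,9}; box has {1,3} → only 7 remains.
r6c4 = 2: row 6 has {1,3,4,5,7,9}; col 4 has {1,6,7,8,9}; box has {1,3,7} → only 2 remains.
r1c4 = 3: row 1 has {1,2,4,5,7,9}; col 4 has {1,2,6,7,8,9}; box has {1,2,4,5,6,7,8,9} → only 3 remains.
r4c4 = 4: row 4 has {1,3,5,8}; col 4 has {1,2,3,6,7,8,9}; box has {1,2,3,7} → only 4 remains.
r5c4 = 5: row 5 has {1,2,7}; col 4 has {1,2,3,4,6,7,8,9}; box has {1,2,3,4,7} → only 5 remains.
r4c2 = 2: in row 4, 2 can only go here (every other open cell in that row sees a 2).
r4c3 = 7: in row 4, 7 can only go here (every other open cell in that row sees a 7).
r8c3 = 8: row 8 has {1,2,3,4,5,6,9}; col 3 has {1,2,7,9}; box has {1,2,3,4,9} → only 8 remains.
r1c3 = 6: row 1 has {1,2,3,4,5,7,9}; col 3 has {1,2,7,8,9}; box has {1,2,4,7,9} → only 6 remains.
r8c2 = 7: row 8 has {1,2,3,4,5,6,8,9}; col 2 has {1,2,4,9}; box has {1,2,3,4,8,9} → only 7 remains.
r9c3 = 5: row 9 has {1,2,3,4,7,8,9}; col 3 has {1,2,6,7,8,9}; box has {1,2,3,4,7,8,9} → only 5 remains.
r1c1 = 8: row 1 has {1,2,3,4,5,6,7,9}; col 1 has {1,2,3,4,5,7,9}; box has {1,2,4,6,7,9} → only 8 remains.
r3c3 = 3: row 3 has {1,2,4,6,7,8,9}; col 3 has {1,2,5,6,7,8,9}; box has {1,2,4,6,7,8,9} → only 3 remains.
r5c1 = 6: row 5 has {1,2,5,7}; col 1 has {1,2,3,4,5,7,8,9}; box has {1,2,5,7,9} → only 6 remains.
r5c3 = 4: row 5 has {1,2,5,6,7}; col 3 has {1,2,3,5,6,7,8,9}; box has {1,2,5,6,7,9} → only 4 remains.
r5c9 = 9: row 5 has {1,2,4,5,6,7}; col 9 has {1,2,3,4,5,7,8}; box has {1,2,3,4,5,7,8} → only 9 remains.
r6c2 = 8: row 6 has {1,2,3,4,5,7,9}; col 2 has {1,2,4,7,9}; box has {1,2,4,5,6,7,9} → only 8 remains.
r6c5 = 6: row 6 has {1,2,3,4,5,7,8,9}; col 5 has {1,2,3,4,5,7}; box has {1,2,3,4,5,7} → only 6 remains.
r9c2 = 6: row 9 has {1,2,3,4,5,7,8,9}; col 2 has {1,2,4,7,8,9}; box has {1,2,3,4,5,7,8,9} → only 6 remains.
r3c2 = 5: row 3 has {1,2,3,4,6,7,8,9}; col 2 has {1,2,4,6,7,8,9}; box has {1,2,3,4,6,7,8,9} → only 5 remains.
r4c5 = 9: row 4 has {1,2,3,4,5,7,8}; col 5 has {1,2,3,4,5,6,7}; box has {1,2,3,4,5,6,7} → only 9 remains.
r4c9 = 6: row 4 has {1,2,3,4,5,7,8,9}; col 9 has {1,2,3,4,5,7,8,9}; box has {1,2,3,4,5,7,8,9} → only 6 remains.
r5c2 = 3: row 5 has {1,2,4,5,6,7,9}; col 2 has {1,2,4,5,6,7,8,9}; box has {1,2,4,5,6,7,8,9} → only 3 remains.
r5c5 = 8: row 5 has {1,2,3,4,5,6,7,9}; col 5 has {1,2,3,4,5,6,7,9}; box has {1,2,3,4,5,6,7,9} → only 8 remains.

634587219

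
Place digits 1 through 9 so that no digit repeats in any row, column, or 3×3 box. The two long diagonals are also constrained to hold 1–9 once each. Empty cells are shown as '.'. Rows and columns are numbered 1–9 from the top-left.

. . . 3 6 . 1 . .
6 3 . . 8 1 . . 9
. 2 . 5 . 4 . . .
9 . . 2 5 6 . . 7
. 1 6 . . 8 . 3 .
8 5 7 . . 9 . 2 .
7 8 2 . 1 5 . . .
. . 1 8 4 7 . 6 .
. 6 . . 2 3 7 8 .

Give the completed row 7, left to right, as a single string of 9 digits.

R1C6 = 2: row 1 has {1,3,6}; col 6 has {1,3,4,5,6,7,8,9}; box has {1,3,4,5,6,8} → only 2 remains.
R2C4 = 7: row 2 has {1,3,6,8,9}; col 4 has {2,3,5,8}; box has {1,2,3,4,5,6,8} → only 7 remains.
R3C1 = 1: row 3 has {2,4,5}; col 1 has {6,7,8,9}; box has {2,3,6} → only 1 remains.
R3C3 = 8: row 3 has {1,2,4,5}; col 3 has {1,2,6,7}; box has {1,2,3,6}; main diagonal has {2,3,6,9} → only 8 remains.
R3C5 = 9: row 3 has {1,2,4,5,8}; col 5 has {1,2,4,5,6,8}; box has {1,2,3,4,5,6,7,8} → only 9 remains.
R3C7 = 3: row 3 has {1,2,4,5,8,9}; col 7 has {1,7}; box has {1,9}; anti-diagonal has {2,6} → only 3 remains.
R3C8 = 7: row 3 has {1,2,3,4,5,8,9}; col 8 has {2,3,6,8}; box has {1,3,9} → only 7 remains.
R3C9 = 6: row 3 has {1,2,3,4,5,7,8,9}; col 9 has {7,9}; box has {1,3,7,9} → only 6 remains.
R4C2 = 4: row 4 has {2,5,6,7,9}; col 2 has {1,2,3,5,6,8}; box has {1,5,6,7,8,9} → only 4 remains.
R4C3 = 3: row 4 has {2,4,5,6,7,9}; col 3 has {1,2,6,7,8}; box has {1,4,5,6,7,8,9} → only 3 remains.
R4C7 = 8: row 4 has {2,3,4,5,6,7,9}; col 7 has {1,3,7}; box has {2,3,7} → only 8 remains.
R4C8 = 1: row 4 has {2,3,4,5,6,7,8,9}; col 8 has {2,3,6,7,8}; box has {2,3,7,8} → only 1 remains.
R5C1 = 2: row 5 has {1,3,6,8}; col 1 has {1,6,7,8,9}; box has {1,3,4,5,6,7,8,9} → only 2 remains.
R5C4 = 4: row 5 has {1,2,3,6,8}; col 4 has {2,3,5,7,8}; box has {2,5,6,8,9} → only 4 remains.
R5C5 = 7: row 5 has {1,2,3,4,6,8}; col 5 has {1,2,4,5,6,8,9}; box has {2,4,5,6,8,9}; main diagonal has {2,3,6,8,9}; anti-diagonal has {2,3,6} → only 7 remains.
R5C9 = 5: row 5 has {1,2,3,4,6,7,8}; col 9 has {6,7,9}; box has {1,2,3,7,8} → only 5 remains.
R6C4 = 1: row 6 has {2,5,7,8,9}; col 4 has {2,3,4,5,7,8}; box has {2,4,5,6,7,8,9}; anti-diagonal has {2,3,6,7} → only 1 remains.
R6C5 = 3: row 6 has {1,2,5,7,8,9}; col 5 has {1,2,4,5,6,7,8,9}; box has {1,2,4,5,6,7,8,9} → only 3 remains.
R6C9 = 4: row 6 has {1,2,3,5,7,8,9}; col 9 has {5,6,7,9}; box has {1,2,3,5,7,8} → only 4 remains.
R7C7 = 4: row 7 has {1,2,5,7,8}; col 7 has {1,3,7,8}; box has {6,7,8}; main diagonal has {2,3,6,7,8,9} → only 4 remains.
R7C8 = 9: row 7 has {1,2,4,5,7,8}; col 8 has {1,2,3,6,7,8}; box has {4,6,7,8} → only 9 remains.
R7C9 = 3: row 7 has {1,2,4,5,7,8,9}; col 9 has {4,5,6,7,9}; box has {4,6,7,8,9} → only 3 remains.
R8C2 = 9: row 8 has {1,4,6,7,8}; col 2 has {1,2,3,4,5,6,8}; box has {1,2,6,7,8}; anti-diagonal has {1,2,3,6,7} → only 9 remains.
R8C9 = 2: row 8 has {1,4,6,7,8,9}; col 9 has {3,4,5,6,7,9}; box has {3,4,6,7,8,9} → only 2 remains.
R9C4 = 9: row 9 has {2,3,6,7,8}; col 4 has {1,2,3,4,5,7,8}; box has {1,2,3,4,5,7,8} → only 9 remains.
R9C9 = 1: row 9 has {2,3,6,7,8,9}; col 9 has {2,3,4,5,6,7,9}; box has {2,3,4,6,7,8,9}; main diagonal has {2,3,4,6,7,8,9} → only 1 remains.
R1C1 = 5: row 1 has {1,2,3,6}; col 1 has {1,2,6,7,8,9}; box has {1,2,3,6,8}; main diagonal has {1,2,3,4,6,7,8,9} → only 5 remains.
R1C2 = 7: row 1 has {1,2,3,5,6}; col 2 has {1,2,3,4,5,6,8,9}; box has {1,2,3,5,6,8} → only 7 remains.
R1C8 = 4: row 1 has {1,2,3,5,6,7}; col 8 has {1,2,3,6,7,8,9}; box has {1,3,6,7,9} → only 4 remains.
R1C9 = 8: row 1 has {1,2,3,4,5,6,7}; col 9 has {1,2,3,4,5,6,7,9}; box has {1,3,4,6,7,9}; anti-diagonal has {1,2,3,6,7,9} → only 8 remains.
R2C3 = 4: row 2 has {1,3,6,7,8,9}; col 3 has {1,2,3,6,7,8}; box has {1,2,3,5,6,7,8} → only 4 remains.
R2C8 = 5: row 2 has {1,3,4,6,7,8,9}; col 8 has {1,2,3,4,6,7,8,9}; box has {1,3,4,6,7,8,9}; anti-diagonal has {1,2,3,6,7,8,9} → only 5 remains.
R5C7 = 9: row 5 has {1,2,3,4,5,6,7,8}; col 7 has {1,3,4,7,8}; box has {1,2,3,4,5,7,8} → only 9 remains.
R6C7 = 6: row 6 has {1,2,3,4,5,7,8,9}; col 7 has {1,3,4,7,8,9}; box has {1,2,3,4,5,7,8,9} → only 6 remains.
R7C4 = 6: row 7 has {1,2,3,4,5,7,8,9}; col 4 has {1,2,3,4,5,7,8,9}; box has {1,2,3,4,5,7,8,9} → only 6 remains.

782615493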